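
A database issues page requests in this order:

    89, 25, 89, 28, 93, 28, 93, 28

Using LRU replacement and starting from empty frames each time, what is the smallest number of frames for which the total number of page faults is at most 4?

2

f=1: 8 faults
f=2: 4 faults
f=3: 4 faults
f=4: 4 faults
Smallest f with faults ≤ 4 is 2.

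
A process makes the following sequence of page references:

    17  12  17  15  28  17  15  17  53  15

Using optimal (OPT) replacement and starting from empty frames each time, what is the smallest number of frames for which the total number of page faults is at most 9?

f=1: 10 faults
f=2: 6 faults
f=3: 5 faults
f=4: 5 faults
f=5: 5 faults
Smallest f with faults ≤ 9 is 2.

2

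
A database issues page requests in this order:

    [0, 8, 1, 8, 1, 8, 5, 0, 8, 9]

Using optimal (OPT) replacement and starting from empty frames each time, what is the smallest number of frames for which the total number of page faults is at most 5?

f=1: 10 faults
f=2: 6 faults
f=3: 5 faults
f=4: 5 faults
f=5: 5 faults
Smallest f with faults ≤ 5 is 3.

3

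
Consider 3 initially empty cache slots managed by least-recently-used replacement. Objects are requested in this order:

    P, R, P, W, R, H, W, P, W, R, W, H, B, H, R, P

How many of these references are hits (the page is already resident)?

P: fault, frames {P}
R: fault, frames {P,R}
P: hit
W: fault, frames {R,P,W}
R: hit
H: fault, evict P, frames {W,R,H}
W: hit
P: fault, evict R, frames {H,W,P}
W: hit
R: fault, evict H, frames {P,W,R}
W: hit
H: fault, evict P, frames {R,W,H}
B: fault, evict R, frames {W,H,B}
H: hit
R: fault, evict W, frames {B,H,R}
P: fault, evict B, frames {H,R,P}
Hits: 6.

6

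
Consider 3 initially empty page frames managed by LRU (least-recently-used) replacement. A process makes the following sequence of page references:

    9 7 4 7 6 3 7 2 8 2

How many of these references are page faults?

9 → fault, frames [9]
7 → fault, frames [9, 7]
4 → fault, frames [9, 7, 4]
7 → hit
6 → fault, evict 9, frames [4, 7, 6]
3 → fault, evict 4, frames [7, 6, 3]
7 → hit
2 → fault, evict 6, frames [3, 7, 2]
8 → fault, evict 3, frames [7, 2, 8]
2 → hit
Page faults: 7.

7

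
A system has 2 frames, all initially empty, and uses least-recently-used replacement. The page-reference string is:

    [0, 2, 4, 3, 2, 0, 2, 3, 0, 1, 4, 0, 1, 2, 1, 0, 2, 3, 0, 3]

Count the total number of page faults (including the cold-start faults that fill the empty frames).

0 -> fault, frames [0]
2 -> fault, frames [0, 2]
4 -> fault, evict 0, frames [2, 4]
3 -> fault, evict 2, frames [4, 3]
2 -> fault, evict 4, frames [3, 2]
0 -> fault, evict 3, frames [2, 0]
2 -> hit
3 -> fault, evict 0, frames [2, 3]
0 -> fault, evict 2, frames [3, 0]
1 -> fault, evict 3, frames [0, 1]
4 -> fault, evict 0, frames [1, 4]
0 -> fault, evict 1, frames [4, 0]
1 -> fault, evict 4, frames [0, 1]
2 -> fault, evict 0, frames [1, 2]
1 -> hit
0 -> fault, evict 2, frames [1, 0]
2 -> fault, evict 1, frames [0, 2]
3 -> fault, evict 0, frames [2, 3]
0 -> fault, evict 2, frames [3, 0]
3 -> hit
Page faults: 17.

17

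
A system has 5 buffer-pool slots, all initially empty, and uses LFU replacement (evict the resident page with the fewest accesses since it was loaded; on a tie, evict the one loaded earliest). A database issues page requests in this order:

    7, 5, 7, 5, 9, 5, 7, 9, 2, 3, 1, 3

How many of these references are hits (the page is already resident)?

6

7: fault, frames {7}
5: fault, frames {7,5}
7: hit
5: hit
9: fault, frames {7,5,9}
5: hit
7: hit
9: hit
2: fault, frames {7,5,9,2}
3: fault, frames {7,5,9,2,3}
1: fault, evict 2, frames {7,5,9,3,1}
3: hit
Hits: 6.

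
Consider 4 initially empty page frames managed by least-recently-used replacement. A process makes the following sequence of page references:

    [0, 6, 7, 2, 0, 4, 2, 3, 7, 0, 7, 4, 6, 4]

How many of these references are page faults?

10

0 -> miss, frames {0}
6 -> miss, frames {0,6}
7 -> miss, frames {0,6,7}
2 -> miss, frames {0,6,7,2}
0 -> hit
4 -> miss, evict 6, frames {7,2,0,4}
2 -> hit
3 -> miss, evict 7, frames {0,4,2,3}
7 -> miss, evict 0, frames {4,2,3,7}
0 -> miss, evict 4, frames {2,3,7,0}
7 -> hit
4 -> miss, evict 2, frames {3,0,7,4}
6 -> miss, evict 3, frames {0,7,4,6}
4 -> hit
Page faults: 10.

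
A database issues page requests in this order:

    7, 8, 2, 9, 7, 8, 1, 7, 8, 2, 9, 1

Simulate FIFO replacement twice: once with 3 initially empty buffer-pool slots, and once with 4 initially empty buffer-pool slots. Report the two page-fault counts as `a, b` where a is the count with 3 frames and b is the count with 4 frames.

3 frames: F F F F F F F . . F F . → 9 faults.
4 frames: F F F F . . F F F F F F → 10 faults.
10 > 9: adding a frame increased faults — Belady's anomaly.

9, 10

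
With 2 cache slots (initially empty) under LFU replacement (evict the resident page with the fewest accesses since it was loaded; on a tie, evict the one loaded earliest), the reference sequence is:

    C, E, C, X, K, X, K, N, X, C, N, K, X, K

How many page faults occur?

C → fault, frames {C}
E → fault, frames {C,E}
C → hit
X → fault, evict E, frames {C,X}
K → fault, evict X, frames {C,K}
X → fault, evict K, frames {C,X}
K → fault, evict X, frames {C,K}
N → fault, evict K, frames {C,N}
X → fault, evict N, frames {C,X}
C → hit
N → fault, evict X, frames {C,N}
K → fault, evict N, frames {C,K}
X → fault, evict K, frames {C,X}
K → fault, evict X, frames {C,K}
Page faults: 12.

12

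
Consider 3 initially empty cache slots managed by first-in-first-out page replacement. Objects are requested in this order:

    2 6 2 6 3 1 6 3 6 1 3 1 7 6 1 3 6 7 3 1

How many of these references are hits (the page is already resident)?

2 → fault, frames {2}
6 → fault, frames {2,6}
2 → hit
6 → hit
3 → fault, frames {2,6,3}
1 → fault, evict 2, frames {6,3,1}
6 → hit
3 → hit
6 → hit
1 → hit
3 → hit
1 → hit
7 → fault, evict 6, frames {3,1,7}
6 → fault, evict 3, frames {1,7,6}
1 → hit
3 → fault, evict 1, frames {7,6,3}
6 → hit
7 → hit
3 → hit
1 → fault, evict 7, frames {6,3,1}
Hits: 12.

12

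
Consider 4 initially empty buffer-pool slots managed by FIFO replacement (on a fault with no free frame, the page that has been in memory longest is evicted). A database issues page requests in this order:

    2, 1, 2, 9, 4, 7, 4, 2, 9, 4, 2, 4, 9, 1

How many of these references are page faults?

2 -> fault, frames [2]
1 -> fault, frames [2, 1]
2 -> hit
9 -> fault, frames [2, 1, 9]
4 -> fault, frames [2, 1, 9, 4]
7 -> fault, evict 2, frames [1, 9, 4, 7]
4 -> hit
2 -> fault, evict 1, frames [9, 4, 7, 2]
9 -> hit
4 -> hit
2 -> hit
4 -> hit
9 -> hit
1 -> fault, evict 9, frames [4, 7, 2, 1]
Page faults: 7.

7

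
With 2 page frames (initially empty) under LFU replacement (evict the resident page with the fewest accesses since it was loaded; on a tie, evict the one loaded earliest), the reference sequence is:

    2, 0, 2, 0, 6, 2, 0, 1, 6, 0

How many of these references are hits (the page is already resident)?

2 → miss, frames [2]
0 → miss, frames [2, 0]
2 → hit
0 → hit
6 → miss, evict 2, frames [0, 6]
2 → miss, evict 6, frames [0, 2]
0 → hit
1 → miss, evict 2, frames [0, 1]
6 → miss, evict 1, frames [0, 6]
0 → hit
Hits: 4.

4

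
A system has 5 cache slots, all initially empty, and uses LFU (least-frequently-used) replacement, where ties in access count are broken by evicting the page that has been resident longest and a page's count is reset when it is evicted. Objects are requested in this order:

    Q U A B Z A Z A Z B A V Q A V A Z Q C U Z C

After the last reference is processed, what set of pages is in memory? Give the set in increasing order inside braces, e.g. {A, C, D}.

{A, C, Q, V, Z}

Q: miss, frames [Q]
U: miss, frames [Q, U]
A: miss, frames [Q, U, A]
B: miss, frames [Q, U, A, B]
Z: miss, frames [Q, U, A, B, Z]
A: hit
Z: hit
A: hit
Z: hit
B: hit
A: hit
V: miss, evict Q, frames [U, A, B, Z, V]
Q: miss, evict U, frames [A, B, Z, V, Q]
A: hit
V: hit
A: hit
Z: hit
Q: hit
C: miss, evict B, frames [A, Z, V, Q, C]
U: miss, evict C, frames [A, Z, V, Q, U]
Z: hit
C: miss, evict U, frames [A, Z, V, Q, C]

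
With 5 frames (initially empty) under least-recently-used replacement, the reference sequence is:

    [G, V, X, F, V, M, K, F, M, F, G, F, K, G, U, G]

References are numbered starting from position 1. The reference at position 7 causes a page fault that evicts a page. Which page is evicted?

G

pos 1: G: fault, frames {G}
pos 2: V: fault, frames {G,V}
pos 3: X: fault, frames {G,V,X}
pos 4: F: fault, frames {G,V,X,F}
pos 5: V: hit
pos 6: M: fault, frames {G,X,F,V,M}
pos 7: K: fault, evict G, frames {X,F,V,M,K}
At position 7, page G is evicted.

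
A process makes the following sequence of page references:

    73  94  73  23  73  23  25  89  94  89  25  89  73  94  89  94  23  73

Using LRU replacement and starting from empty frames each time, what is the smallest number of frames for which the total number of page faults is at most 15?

f=1: 18 faults
f=2: 12 faults
f=3: 10 faults
f=4: 8 faults
f=5: 5 faults
Smallest f with faults ≤ 15 is 2.

2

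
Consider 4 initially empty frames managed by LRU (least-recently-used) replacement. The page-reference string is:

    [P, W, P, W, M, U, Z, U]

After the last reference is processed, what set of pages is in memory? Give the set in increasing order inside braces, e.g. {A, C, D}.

{M, U, W, Z}

P → miss, frames [P]
W → miss, frames [P, W]
P → hit
W → hit
M → miss, frames [P, W, M]
U → miss, frames [P, W, M, U]
Z → miss, evict P, frames [W, M, U, Z]
U → hit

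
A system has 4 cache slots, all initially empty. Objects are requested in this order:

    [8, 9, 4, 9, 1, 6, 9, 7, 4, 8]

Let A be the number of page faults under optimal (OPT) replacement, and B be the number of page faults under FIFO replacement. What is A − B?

-1

Under OPT: F F F . F F . F . . → 6 faults.
Under FIFO: F F F . F F . F . F → 7 faults.
A − B = 6 − 7 = -1.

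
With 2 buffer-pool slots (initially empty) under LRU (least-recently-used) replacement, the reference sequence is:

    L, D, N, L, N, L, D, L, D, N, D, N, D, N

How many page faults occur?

L → miss, frames (L)
D → miss, frames (L D)
N → miss, evict L, frames (D N)
L → miss, evict D, frames (N L)
N → hit
L → hit
D → miss, evict N, frames (L D)
L → hit
D → hit
N → miss, evict L, frames (D N)
D → hit
N → hit
D → hit
N → hit
Page faults: 6.

6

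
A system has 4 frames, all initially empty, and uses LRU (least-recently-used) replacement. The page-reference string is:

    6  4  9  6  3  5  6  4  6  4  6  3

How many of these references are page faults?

6

6 -> fault, frames (6)
4 -> fault, frames (6 4)
9 -> fault, frames (6 4 9)
6 -> hit
3 -> fault, frames (4 9 6 3)
5 -> fault, evict 4, frames (9 6 3 5)
6 -> hit
4 -> fault, evict 9, frames (3 5 6 4)
6 -> hit
4 -> hit
6 -> hit
3 -> hit
Page faults: 6.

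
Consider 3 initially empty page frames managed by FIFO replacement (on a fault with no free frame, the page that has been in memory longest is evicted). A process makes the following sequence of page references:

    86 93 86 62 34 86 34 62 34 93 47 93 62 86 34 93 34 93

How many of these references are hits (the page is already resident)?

7

86 → fault, frames [86]
93 → fault, frames [86, 93]
86 → hit
62 → fault, frames [86, 93, 62]
34 → fault, evict 86, frames [93, 62, 34]
86 → fault, evict 93, frames [62, 34, 86]
34 → hit
62 → hit
34 → hit
93 → fault, evict 62, frames [34, 86, 93]
47 → fault, evict 34, frames [86, 93, 47]
93 → hit
62 → fault, evict 86, frames [93, 47, 62]
86 → fault, evict 93, frames [47, 62, 86]
34 → fault, evict 47, frames [62, 86, 34]
93 → fault, evict 62, frames [86, 34, 93]
34 → hit
93 → hit
Hits: 7.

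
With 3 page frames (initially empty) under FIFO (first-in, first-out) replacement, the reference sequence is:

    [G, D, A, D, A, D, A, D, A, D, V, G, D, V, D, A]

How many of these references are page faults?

7

G: fault, frames [G]
D: fault, frames [G, D]
A: fault, frames [G, D, A]
D: hit
A: hit
D: hit
A: hit
D: hit
A: hit
D: hit
V: fault, evict G, frames [D, A, V]
G: fault, evict D, frames [A, V, G]
D: fault, evict A, frames [V, G, D]
V: hit
D: hit
A: fault, evict V, frames [G, D, A]
Page faults: 7.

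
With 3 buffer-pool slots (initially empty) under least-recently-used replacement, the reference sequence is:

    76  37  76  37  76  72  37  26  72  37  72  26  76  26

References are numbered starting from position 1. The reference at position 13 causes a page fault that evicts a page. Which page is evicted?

pos 1: 76 → miss, frames [76]
pos 2: 37 → miss, frames [76, 37]
pos 3: 76 → hit
pos 4: 37 → hit
pos 5: 76 → hit
pos 6: 72 → miss, frames [37, 76, 72]
pos 7: 37 → hit
pos 8: 26 → miss, evict 76, frames [72, 37, 26]
pos 9: 72 → hit
pos 10: 37 → hit
pos 11: 72 → hit
pos 12: 26 → hit
pos 13: 76 → miss, evict 37, frames [72, 26, 76]
At position 13, page 37 is evicted.

37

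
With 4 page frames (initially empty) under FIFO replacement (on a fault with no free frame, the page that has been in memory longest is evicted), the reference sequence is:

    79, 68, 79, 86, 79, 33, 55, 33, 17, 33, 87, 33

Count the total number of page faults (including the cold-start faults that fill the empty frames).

79 → miss, frames {79}
68 → miss, frames {79,68}
79 → hit
86 → miss, frames {79,68,86}
79 → hit
33 → miss, frames {79,68,86,33}
55 → miss, evict 79, frames {68,86,33,55}
33 → hit
17 → miss, evict 68, frames {86,33,55,17}
33 → hit
87 → miss, evict 86, frames {33,55,17,87}
33 → hit
Page faults: 7.

7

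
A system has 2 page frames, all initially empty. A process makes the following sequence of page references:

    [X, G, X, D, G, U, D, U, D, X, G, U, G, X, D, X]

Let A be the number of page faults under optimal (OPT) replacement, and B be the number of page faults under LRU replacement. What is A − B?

Under OPT: F F . F . F . . . F F . . F F . → 8 faults.
Under LRU: F F . F F F F . . F F F . F F . → 11 faults.
A − B = 8 − 11 = -3.

-3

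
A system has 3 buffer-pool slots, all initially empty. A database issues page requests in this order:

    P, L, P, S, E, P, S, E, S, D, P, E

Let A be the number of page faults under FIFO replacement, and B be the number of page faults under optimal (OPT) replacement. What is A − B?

Under FIFO: F F . F F F . . . F . . → 6 faults.
Under OPT: F F . F F . . . . F . . → 5 faults.
A − B = 6 − 5 = 1.

1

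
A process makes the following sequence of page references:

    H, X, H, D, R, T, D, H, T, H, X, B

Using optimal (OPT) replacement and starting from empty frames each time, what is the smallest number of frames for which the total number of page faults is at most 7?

3

f=1: 12 faults
f=2: 8 faults
f=3: 7 faults
f=4: 6 faults
f=5: 6 faults
f=6: 6 faults
Smallest f with faults ≤ 7 is 3.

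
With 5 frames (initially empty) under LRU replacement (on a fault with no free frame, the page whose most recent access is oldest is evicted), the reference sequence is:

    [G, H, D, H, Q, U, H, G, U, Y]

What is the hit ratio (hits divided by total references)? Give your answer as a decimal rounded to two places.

0.40

G -> miss, frames {G}
H -> miss, frames {G,H}
D -> miss, frames {G,H,D}
H -> hit
Q -> miss, frames {G,D,H,Q}
U -> miss, frames {G,D,H,Q,U}
H -> hit
G -> hit
U -> hit
Y -> miss, evict D, frames {Q,H,G,U,Y}
Hits: 4 of 10 references → 4/10 = 0.4000.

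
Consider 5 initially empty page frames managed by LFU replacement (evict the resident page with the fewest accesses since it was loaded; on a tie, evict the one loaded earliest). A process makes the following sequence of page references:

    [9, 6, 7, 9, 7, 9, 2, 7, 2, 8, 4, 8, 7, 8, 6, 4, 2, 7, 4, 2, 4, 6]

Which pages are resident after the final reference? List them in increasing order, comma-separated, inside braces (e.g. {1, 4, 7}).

9: miss, frames [9]
6: miss, frames [9, 6]
7: miss, frames [9, 6, 7]
9: hit
7: hit
9: hit
2: miss, frames [9, 6, 7, 2]
7: hit
2: hit
8: miss, frames [9, 6, 7, 2, 8]
4: miss, evict 6, frames [9, 7, 2, 8, 4]
8: hit
7: hit
8: hit
6: miss, evict 4, frames [9, 7, 2, 8, 6]
4: miss, evict 6, frames [9, 7, 2, 8, 4]
2: hit
7: hit
4: hit
2: hit
4: hit
6: miss, evict 9, frames [7, 2, 8, 4, 6]

{2, 4, 6, 7, 8}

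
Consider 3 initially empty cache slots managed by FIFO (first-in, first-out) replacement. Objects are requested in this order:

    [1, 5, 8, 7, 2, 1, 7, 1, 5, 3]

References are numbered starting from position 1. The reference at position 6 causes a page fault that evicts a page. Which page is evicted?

8

pos 1: 1: miss, frames [1]
pos 2: 5: miss, frames [1, 5]
pos 3: 8: miss, frames [1, 5, 8]
pos 4: 7: miss, evict 1, frames [5, 8, 7]
pos 5: 2: miss, evict 5, frames [8, 7, 2]
pos 6: 1: miss, evict 8, frames [7, 2, 1]
At position 6, page 8 is evicted.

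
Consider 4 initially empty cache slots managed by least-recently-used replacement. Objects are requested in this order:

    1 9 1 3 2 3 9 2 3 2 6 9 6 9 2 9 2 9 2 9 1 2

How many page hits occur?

1 → miss, frames [1]
9 → miss, frames [1, 9]
1 → hit
3 → miss, frames [9, 1, 3]
2 → miss, frames [9, 1, 3, 2]
3 → hit
9 → hit
2 → hit
3 → hit
2 → hit
6 → miss, evict 1, frames [9, 3, 2, 6]
9 → hit
6 → hit
9 → hit
2 → hit
9 → hit
2 → hit
9 → hit
2 → hit
9 → hit
1 → miss, evict 3, frames [6, 2, 9, 1]
2 → hit
Hits: 16.

16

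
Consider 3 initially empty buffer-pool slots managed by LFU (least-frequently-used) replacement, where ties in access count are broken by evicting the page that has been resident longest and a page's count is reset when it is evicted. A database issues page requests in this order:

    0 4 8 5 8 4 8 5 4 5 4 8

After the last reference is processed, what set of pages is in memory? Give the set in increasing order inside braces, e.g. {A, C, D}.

{4, 5, 8}

0 → miss, frames {0}
4 → miss, frames {0,4}
8 → miss, frames {0,4,8}
5 → miss, evict 0, frames {4,8,5}
8 → hit
4 → hit
8 → hit
5 → hit
4 → hit
5 → hit
4 → hit
8 → hit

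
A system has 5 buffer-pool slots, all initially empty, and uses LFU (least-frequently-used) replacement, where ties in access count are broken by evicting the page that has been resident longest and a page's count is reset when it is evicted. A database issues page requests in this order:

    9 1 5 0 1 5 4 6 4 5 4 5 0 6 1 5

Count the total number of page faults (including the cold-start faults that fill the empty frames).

6

9 -> fault, frames {9}
1 -> fault, frames {9,1}
5 -> fault, frames {9,1,5}
0 -> fault, frames {9,1,5,0}
1 -> hit
5 -> hit
4 -> fault, frames {9,1,5,0,4}
6 -> fault, evict 9, frames {1,5,0,4,6}
4 -> hit
5 -> hit
4 -> hit
5 -> hit
0 -> hit
6 -> hit
1 -> hit
5 -> hit
Page faults: 6.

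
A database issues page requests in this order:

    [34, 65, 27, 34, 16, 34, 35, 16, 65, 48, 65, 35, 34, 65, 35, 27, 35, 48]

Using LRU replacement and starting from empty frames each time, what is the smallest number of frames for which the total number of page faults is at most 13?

3

f=1: 18 faults
f=2: 15 faults
f=3: 11 faults
f=4: 10 faults
f=5: 7 faults
f=6: 6 faults
Smallest f with faults ≤ 13 is 3.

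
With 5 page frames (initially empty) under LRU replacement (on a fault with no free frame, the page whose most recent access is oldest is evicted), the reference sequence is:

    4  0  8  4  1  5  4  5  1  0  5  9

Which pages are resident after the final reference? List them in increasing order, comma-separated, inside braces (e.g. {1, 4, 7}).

4: fault, frames (4)
0: fault, frames (4 0)
8: fault, frames (4 0 8)
4: hit
1: fault, frames (0 8 4 1)
5: fault, frames (0 8 4 1 5)
4: hit
5: hit
1: hit
0: hit
5: hit
9: fault, evict 8, frames (4 1 0 5 9)

{0, 1, 4, 5, 9}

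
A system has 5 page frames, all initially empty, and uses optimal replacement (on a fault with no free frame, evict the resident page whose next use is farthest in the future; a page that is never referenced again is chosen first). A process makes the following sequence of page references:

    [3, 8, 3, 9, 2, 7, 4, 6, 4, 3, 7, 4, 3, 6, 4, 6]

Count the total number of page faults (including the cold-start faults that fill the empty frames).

3 -> fault, frames (3)
8 -> fault, frames (3 8)
3 -> hit
9 -> fault, frames (3 8 9)
2 -> fault, frames (3 8 9 2)
7 -> fault, frames (3 8 9 2 7)
4 -> fault, evict 2, frames (3 8 9 7 4)
6 -> fault, evict 9, frames (3 8 7 4 6)
4 -> hit
3 -> hit
7 -> hit
4 -> hit
3 -> hit
6 -> hit
4 -> hit
6 -> hit
Page faults: 7.

7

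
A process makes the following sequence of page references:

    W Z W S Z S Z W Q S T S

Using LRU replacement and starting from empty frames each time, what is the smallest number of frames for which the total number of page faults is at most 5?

f=1: 12 faults
f=2: 8 faults
f=3: 6 faults
f=4: 5 faults
f=5: 5 faults
Smallest f with faults ≤ 5 is 4.

4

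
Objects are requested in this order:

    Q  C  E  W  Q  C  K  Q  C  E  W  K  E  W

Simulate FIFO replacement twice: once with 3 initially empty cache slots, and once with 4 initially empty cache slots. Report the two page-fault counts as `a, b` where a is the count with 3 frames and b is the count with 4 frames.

9, 10

3 frames: F F F F F F F . . F F . . . → 9 faults.
4 frames: F F F F . . F F F F F F . . → 10 faults.
10 > 9: adding a frame increased faults — Belady's anomaly.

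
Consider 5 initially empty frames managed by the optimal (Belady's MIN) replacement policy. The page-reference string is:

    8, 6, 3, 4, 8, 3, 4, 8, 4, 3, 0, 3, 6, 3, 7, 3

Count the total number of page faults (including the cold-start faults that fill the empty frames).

8: miss, frames (8)
6: miss, frames (8 6)
3: miss, frames (8 6 3)
4: miss, frames (8 6 3 4)
8: hit
3: hit
4: hit
8: hit
4: hit
3: hit
0: miss, frames (8 6 3 4 0)
3: hit
6: hit
3: hit
7: miss, evict 0, frames (8 6 3 4 7)
3: hit
Page faults: 6.

6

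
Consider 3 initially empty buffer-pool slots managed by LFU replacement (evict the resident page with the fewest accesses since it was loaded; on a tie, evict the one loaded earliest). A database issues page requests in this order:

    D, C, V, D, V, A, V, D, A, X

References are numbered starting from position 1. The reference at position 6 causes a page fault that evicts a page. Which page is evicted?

pos 1: D: miss, frames [D]
pos 2: C: miss, frames [D, C]
pos 3: V: miss, frames [D, C, V]
pos 4: D: hit
pos 5: V: hit
pos 6: A: miss, evict C, frames [D, V, A]
At position 6, page C is evicted.

C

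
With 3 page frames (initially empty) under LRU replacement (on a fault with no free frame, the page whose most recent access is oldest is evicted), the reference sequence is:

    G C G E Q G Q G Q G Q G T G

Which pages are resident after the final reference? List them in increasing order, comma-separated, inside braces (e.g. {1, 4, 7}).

{G, Q, T}

G → fault, frames [G]
C → fault, frames [G, C]
G → hit
E → fault, frames [C, G, E]
Q → fault, evict C, frames [G, E, Q]
G → hit
Q → hit
G → hit
Q → hit
G → hit
Q → hit
G → hit
T → fault, evict E, frames [Q, G, T]
G → hit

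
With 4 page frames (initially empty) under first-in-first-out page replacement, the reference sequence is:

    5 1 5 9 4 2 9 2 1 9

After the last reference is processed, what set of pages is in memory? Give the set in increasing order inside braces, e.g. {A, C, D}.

5: miss, frames [5]
1: miss, frames [5, 1]
5: hit
9: miss, frames [5, 1, 9]
4: miss, frames [5, 1, 9, 4]
2: miss, evict 5, frames [1, 9, 4, 2]
9: hit
2: hit
1: hit
9: hit

{1, 2, 4, 9}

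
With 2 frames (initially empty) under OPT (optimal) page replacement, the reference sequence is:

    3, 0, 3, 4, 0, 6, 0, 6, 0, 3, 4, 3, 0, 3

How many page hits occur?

7

3: miss, frames (3)
0: miss, frames (3 0)
3: hit
4: miss, evict 3, frames (0 4)
0: hit
6: miss, evict 4, frames (0 6)
0: hit
6: hit
0: hit
3: miss, evict 6, frames (0 3)
4: miss, evict 0, frames (3 4)
3: hit
0: miss, evict 4, frames (3 0)
3: hit
Hits: 7.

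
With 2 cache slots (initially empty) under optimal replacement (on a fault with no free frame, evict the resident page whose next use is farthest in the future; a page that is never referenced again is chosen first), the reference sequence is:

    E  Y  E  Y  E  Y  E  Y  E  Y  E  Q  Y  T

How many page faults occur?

E → fault, frames [E]
Y → fault, frames [E, Y]
E → hit
Y → hit
E → hit
Y → hit
E → hit
Y → hit
E → hit
Y → hit
E → hit
Q → fault, evict E, frames [Y, Q]
Y → hit
T → fault, evict Q, frames [Y, T]
Page faults: 4.

4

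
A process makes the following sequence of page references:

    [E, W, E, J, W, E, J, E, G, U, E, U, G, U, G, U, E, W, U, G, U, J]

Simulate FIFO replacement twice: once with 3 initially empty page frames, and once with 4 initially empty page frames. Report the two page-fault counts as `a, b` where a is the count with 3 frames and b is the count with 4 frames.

3 frames: F F . F . . . . F F F . . . . . . F . F F F → 10 faults.
4 frames: F F . F . . . . F F F . . . . . . F . . . F → 8 faults.
8 < 10: adding a frame reduced faults, as is typical.

10, 8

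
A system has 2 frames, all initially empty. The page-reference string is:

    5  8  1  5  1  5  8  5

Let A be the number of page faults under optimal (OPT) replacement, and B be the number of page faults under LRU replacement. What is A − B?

-1

Under OPT: F F F . . . F . → 4 faults.
Under LRU: F F F F . . F . → 5 faults.
A − B = 4 − 5 = -1.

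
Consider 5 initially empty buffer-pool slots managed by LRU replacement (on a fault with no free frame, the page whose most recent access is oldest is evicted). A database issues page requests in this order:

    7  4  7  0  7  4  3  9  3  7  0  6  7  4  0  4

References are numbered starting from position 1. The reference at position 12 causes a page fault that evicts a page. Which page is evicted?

4

pos 1: 7 → fault, frames (7)
pos 2: 4 → fault, frames (7 4)
pos 3: 7 → hit
pos 4: 0 → fault, frames (4 7 0)
pos 5: 7 → hit
pos 6: 4 → hit
pos 7: 3 → fault, frames (0 7 4 3)
pos 8: 9 → fault, frames (0 7 4 3 9)
pos 9: 3 → hit
pos 10: 7 → hit
pos 11: 0 → hit
pos 12: 6 → fault, evict 4, frames (9 3 7 0 6)
At position 12, page 4 is evicted.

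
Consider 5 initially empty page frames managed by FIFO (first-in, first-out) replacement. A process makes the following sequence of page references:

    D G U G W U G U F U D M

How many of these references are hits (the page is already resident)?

D → fault, frames [D]
G → fault, frames [D, G]
U → fault, frames [D, G, U]
G → hit
W → fault, frames [D, G, U, W]
U → hit
G → hit
U → hit
F → fault, frames [D, G, U, W, F]
U → hit
D → hit
M → fault, evict D, frames [G, U, W, F, M]
Hits: 6.

6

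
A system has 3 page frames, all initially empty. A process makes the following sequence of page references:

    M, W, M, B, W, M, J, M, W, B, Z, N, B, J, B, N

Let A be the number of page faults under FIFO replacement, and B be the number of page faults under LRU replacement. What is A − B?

Under FIFO: F F . F . . F F F F F F . F F . → 11 faults.
Under LRU: F F . F . . F . . F F F . F . . → 8 faults.
A − B = 11 − 8 = 3.

3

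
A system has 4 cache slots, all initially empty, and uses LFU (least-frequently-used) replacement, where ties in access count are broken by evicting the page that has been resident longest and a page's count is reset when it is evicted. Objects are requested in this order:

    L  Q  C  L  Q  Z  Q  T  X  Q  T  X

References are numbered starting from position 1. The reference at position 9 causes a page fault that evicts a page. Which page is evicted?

pos 1: L: miss, frames {L}
pos 2: Q: miss, frames {L,Q}
pos 3: C: miss, frames {L,Q,C}
pos 4: L: hit
pos 5: Q: hit
pos 6: Z: miss, frames {L,Q,C,Z}
pos 7: Q: hit
pos 8: T: miss, evict C, frames {L,Q,Z,T}
pos 9: X: miss, evict Z, frames {L,Q,T,X}
At position 9, page Z is evicted.

Z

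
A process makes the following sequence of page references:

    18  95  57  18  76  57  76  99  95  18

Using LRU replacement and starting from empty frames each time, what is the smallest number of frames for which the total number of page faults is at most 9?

f=1: 10 faults
f=2: 9 faults
f=3: 7 faults
f=4: 7 faults
f=5: 5 faults
Smallest f with faults ≤ 9 is 2.

2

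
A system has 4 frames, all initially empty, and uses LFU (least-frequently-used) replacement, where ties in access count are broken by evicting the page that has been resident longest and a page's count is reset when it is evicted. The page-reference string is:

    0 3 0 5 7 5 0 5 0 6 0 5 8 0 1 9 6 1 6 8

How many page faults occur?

0 → miss, frames [0]
3 → miss, frames [0, 3]
0 → hit
5 → miss, frames [0, 3, 5]
7 → miss, frames [0, 3, 5, 7]
5 → hit
0 → hit
5 → hit
0 → hit
6 → miss, evict 3, frames [0, 5, 7, 6]
0 → hit
5 → hit
8 → miss, evict 7, frames [0, 5, 6, 8]
0 → hit
1 → miss, evict 6, frames [0, 5, 8, 1]
9 → miss, evict 8, frames [0, 5, 1, 9]
6 → miss, evict 1, frames [0, 5, 9, 6]
1 → miss, evict 9, frames [0, 5, 6, 1]
6 → hit
8 → miss, evict 1, frames [0, 5, 6, 8]
Page faults: 11.

11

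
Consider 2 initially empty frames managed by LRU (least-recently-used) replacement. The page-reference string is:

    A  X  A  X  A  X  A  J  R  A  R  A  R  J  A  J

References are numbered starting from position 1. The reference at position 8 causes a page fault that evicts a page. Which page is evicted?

pos 1: A: fault, frames [A]
pos 2: X: fault, frames [A, X]
pos 3: A: hit
pos 4: X: hit
pos 5: A: hit
pos 6: X: hit
pos 7: A: hit
pos 8: J: fault, evict X, frames [A, J]
At position 8, page X is evicted.

X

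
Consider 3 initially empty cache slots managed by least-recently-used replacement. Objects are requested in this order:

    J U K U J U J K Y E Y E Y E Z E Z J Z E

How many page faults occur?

J → miss, frames {J}
U → miss, frames {J,U}
K → miss, frames {J,U,K}
U → hit
J → hit
U → hit
J → hit
K → hit
Y → miss, evict U, frames {J,K,Y}
E → miss, evict J, frames {K,Y,E}
Y → hit
E → hit
Y → hit
E → hit
Z → miss, evict K, frames {Y,E,Z}
E → hit
Z → hit
J → miss, evict Y, frames {E,Z,J}
Z → hit
E → hit
Page faults: 7.

7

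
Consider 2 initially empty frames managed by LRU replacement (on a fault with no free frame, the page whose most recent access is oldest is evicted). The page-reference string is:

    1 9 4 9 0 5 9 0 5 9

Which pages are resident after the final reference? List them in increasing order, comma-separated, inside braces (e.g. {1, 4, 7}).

{5, 9}

1 -> miss, frames (1)
9 -> miss, frames (1 9)
4 -> miss, evict 1, frames (9 4)
9 -> hit
0 -> miss, evict 4, frames (9 0)
5 -> miss, evict 9, frames (0 5)
9 -> miss, evict 0, frames (5 9)
0 -> miss, evict 5, frames (9 0)
5 -> miss, evict 9, frames (0 5)
9 -> miss, evict 0, frames (5 9)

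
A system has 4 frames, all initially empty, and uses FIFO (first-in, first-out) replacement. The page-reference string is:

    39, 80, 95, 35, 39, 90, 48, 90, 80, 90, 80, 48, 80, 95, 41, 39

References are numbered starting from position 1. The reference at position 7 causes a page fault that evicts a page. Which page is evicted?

80

pos 1: 39 → miss, frames [39]
pos 2: 80 → miss, frames [39, 80]
pos 3: 95 → miss, frames [39, 80, 95]
pos 4: 35 → miss, frames [39, 80, 95, 35]
pos 5: 39 → hit
pos 6: 90 → miss, evict 39, frames [80, 95, 35, 90]
pos 7: 48 → miss, evict 80, frames [95, 35, 90, 48]
At position 7, page 80 is evicted.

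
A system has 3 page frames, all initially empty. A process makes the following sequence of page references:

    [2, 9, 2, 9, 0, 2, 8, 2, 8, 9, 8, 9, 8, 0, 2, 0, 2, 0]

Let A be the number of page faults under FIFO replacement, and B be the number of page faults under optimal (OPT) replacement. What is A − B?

Under FIFO: F F . . F . F F . F . . . F . . . . → 7 faults.
Under OPT: F F . . F . F . . . . . . F . . . . → 5 faults.
A − B = 7 − 5 = 2.

2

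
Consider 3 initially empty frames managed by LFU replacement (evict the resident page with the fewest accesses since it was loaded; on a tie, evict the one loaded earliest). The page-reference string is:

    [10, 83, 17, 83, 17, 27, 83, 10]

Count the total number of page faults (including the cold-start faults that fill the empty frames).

10: fault, frames [10]
83: fault, frames [10, 83]
17: fault, frames [10, 83, 17]
83: hit
17: hit
27: fault, evict 10, frames [83, 17, 27]
83: hit
10: fault, evict 27, frames [83, 17, 10]
Page faults: 5.

5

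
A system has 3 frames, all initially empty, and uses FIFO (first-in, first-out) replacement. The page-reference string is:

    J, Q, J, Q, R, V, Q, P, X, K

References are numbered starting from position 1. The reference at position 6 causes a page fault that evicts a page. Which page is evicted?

pos 1: J: fault, frames [J]
pos 2: Q: fault, frames [J, Q]
pos 3: J: hit
pos 4: Q: hit
pos 5: R: fault, frames [J, Q, R]
pos 6: V: fault, evict J, frames [Q, R, V]
At position 6, page J is evicted.

J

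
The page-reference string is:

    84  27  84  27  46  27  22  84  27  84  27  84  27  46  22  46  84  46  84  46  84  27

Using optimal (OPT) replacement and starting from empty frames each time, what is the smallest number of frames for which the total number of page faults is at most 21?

f=1: 22 faults
f=2: 9 faults
f=3: 6 faults
f=4: 4 faults
Smallest f with faults ≤ 21 is 2.

2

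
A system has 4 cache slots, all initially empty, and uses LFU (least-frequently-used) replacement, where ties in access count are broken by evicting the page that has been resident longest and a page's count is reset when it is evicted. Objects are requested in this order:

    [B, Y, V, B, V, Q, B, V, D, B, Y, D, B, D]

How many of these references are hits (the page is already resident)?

B: miss, frames [B]
Y: miss, frames [B, Y]
V: miss, frames [B, Y, V]
B: hit
V: hit
Q: miss, frames [B, Y, V, Q]
B: hit
V: hit
D: miss, evict Y, frames [B, V, Q, D]
B: hit
Y: miss, evict Q, frames [B, V, D, Y]
D: hit
B: hit
D: hit
Hits: 8.

8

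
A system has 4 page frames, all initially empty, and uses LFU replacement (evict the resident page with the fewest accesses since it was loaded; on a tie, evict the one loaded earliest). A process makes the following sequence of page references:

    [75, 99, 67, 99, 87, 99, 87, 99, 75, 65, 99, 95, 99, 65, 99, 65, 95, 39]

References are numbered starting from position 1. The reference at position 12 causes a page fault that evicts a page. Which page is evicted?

65

pos 1: 75 -> miss, frames {75}
pos 2: 99 -> miss, frames {75,99}
pos 3: 67 -> miss, frames {75,99,67}
pos 4: 99 -> hit
pos 5: 87 -> miss, frames {75,99,67,87}
pos 6: 99 -> hit
pos 7: 87 -> hit
pos 8: 99 -> hit
pos 9: 75 -> hit
pos 10: 65 -> miss, evict 67, frames {75,99,87,65}
pos 11: 99 -> hit
pos 12: 95 -> miss, evict 65, frames {75,99,87,95}
At position 12, page 65 is evicted.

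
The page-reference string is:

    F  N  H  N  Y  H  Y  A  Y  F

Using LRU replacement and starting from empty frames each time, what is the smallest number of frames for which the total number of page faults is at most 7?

f=1: 10 faults
f=2: 7 faults
f=3: 6 faults
f=4: 6 faults
f=5: 5 faults
Smallest f with faults ≤ 7 is 2.

2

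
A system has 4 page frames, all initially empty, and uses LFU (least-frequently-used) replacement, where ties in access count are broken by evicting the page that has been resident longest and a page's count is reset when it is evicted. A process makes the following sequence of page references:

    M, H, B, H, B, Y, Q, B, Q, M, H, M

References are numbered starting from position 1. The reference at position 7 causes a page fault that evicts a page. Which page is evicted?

M

pos 1: M → fault, frames [M]
pos 2: H → fault, frames [M, H]
pos 3: B → fault, frames [M, H, B]
pos 4: H → hit
pos 5: B → hit
pos 6: Y → fault, frames [M, H, B, Y]
pos 7: Q → fault, evict M, frames [H, B, Y, Q]
At position 7, page M is evicted.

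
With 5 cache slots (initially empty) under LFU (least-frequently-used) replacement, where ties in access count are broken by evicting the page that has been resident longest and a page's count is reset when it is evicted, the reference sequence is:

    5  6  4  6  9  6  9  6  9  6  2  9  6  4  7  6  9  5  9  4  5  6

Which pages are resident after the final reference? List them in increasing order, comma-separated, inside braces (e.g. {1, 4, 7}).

{4, 5, 6, 7, 9}

5 → miss, frames [5]
6 → miss, frames [5, 6]
4 → miss, frames [5, 6, 4]
6 → hit
9 → miss, frames [5, 6, 4, 9]
6 → hit
9 → hit
6 → hit
9 → hit
6 → hit
2 → miss, frames [5, 6, 4, 9, 2]
9 → hit
6 → hit
4 → hit
7 → miss, evict 5, frames [6, 4, 9, 2, 7]
6 → hit
9 → hit
5 → miss, evict 2, frames [6, 4, 9, 7, 5]
9 → hit
4 → hit
5 → hit
6 → hit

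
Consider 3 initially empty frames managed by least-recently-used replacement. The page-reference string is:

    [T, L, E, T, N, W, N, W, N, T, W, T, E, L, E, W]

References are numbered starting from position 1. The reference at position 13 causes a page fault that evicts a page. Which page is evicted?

pos 1: T → miss, frames (T)
pos 2: L → miss, frames (T L)
pos 3: E → miss, frames (T L E)
pos 4: T → hit
pos 5: N → miss, evict L, frames (E T N)
pos 6: W → miss, evict E, frames (T N W)
pos 7: N → hit
pos 8: W → hit
pos 9: N → hit
pos 10: T → hit
pos 11: W → hit
pos 12: T → hit
pos 13: E → miss, evict N, frames (W T E)
At position 13, page N is evicted.

N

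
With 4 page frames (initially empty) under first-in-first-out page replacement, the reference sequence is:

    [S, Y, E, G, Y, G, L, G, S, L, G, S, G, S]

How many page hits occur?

8

S: miss, frames (S)
Y: miss, frames (S Y)
E: miss, frames (S Y E)
G: miss, frames (S Y E G)
Y: hit
G: hit
L: miss, evict S, frames (Y E G L)
G: hit
S: miss, evict Y, frames (E G L S)
L: hit
G: hit
S: hit
G: hit
S: hit
Hits: 8.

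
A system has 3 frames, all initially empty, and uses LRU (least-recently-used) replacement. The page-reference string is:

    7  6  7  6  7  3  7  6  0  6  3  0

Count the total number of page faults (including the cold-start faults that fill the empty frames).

5

7: fault, frames [7]
6: fault, frames [7, 6]
7: hit
6: hit
7: hit
3: fault, frames [6, 7, 3]
7: hit
6: hit
0: fault, evict 3, frames [7, 6, 0]
6: hit
3: fault, evict 7, frames [0, 6, 3]
0: hit
Page faults: 5.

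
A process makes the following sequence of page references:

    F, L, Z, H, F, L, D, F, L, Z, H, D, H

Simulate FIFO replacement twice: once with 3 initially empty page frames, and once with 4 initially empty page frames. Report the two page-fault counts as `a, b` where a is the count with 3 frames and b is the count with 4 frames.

3 frames: F F F F F F F . . F F . . → 9 faults.
4 frames: F F F F . . F F F F F F . → 10 faults.
10 > 9: adding a frame increased faults — Belady's anomaly.

9, 10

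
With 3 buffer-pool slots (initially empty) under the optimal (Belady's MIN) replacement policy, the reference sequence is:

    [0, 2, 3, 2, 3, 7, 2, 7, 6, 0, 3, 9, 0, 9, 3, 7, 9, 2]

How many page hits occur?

9

0 -> miss, frames {0}
2 -> miss, frames {0,2}
3 -> miss, frames {0,2,3}
2 -> hit
3 -> hit
7 -> miss, evict 3, frames {0,2,7}
2 -> hit
7 -> hit
6 -> miss, evict 2, frames {0,7,6}
0 -> hit
3 -> miss, evict 6, frames {0,7,3}
9 -> miss, evict 7, frames {0,3,9}
0 -> hit
9 -> hit
3 -> hit
7 -> miss, evict 3, frames {0,9,7}
9 -> hit
2 -> miss, evict 7, frames {0,9,2}
Hits: 9.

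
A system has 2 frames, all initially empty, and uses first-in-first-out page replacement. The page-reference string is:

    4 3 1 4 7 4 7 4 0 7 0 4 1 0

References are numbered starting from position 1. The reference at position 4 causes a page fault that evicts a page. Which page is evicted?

3

pos 1: 4 → fault, frames {4}
pos 2: 3 → fault, frames {4,3}
pos 3: 1 → fault, evict 4, frames {3,1}
pos 4: 4 → fault, evict 3, frames {1,4}
At position 4, page 3 is evicted.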